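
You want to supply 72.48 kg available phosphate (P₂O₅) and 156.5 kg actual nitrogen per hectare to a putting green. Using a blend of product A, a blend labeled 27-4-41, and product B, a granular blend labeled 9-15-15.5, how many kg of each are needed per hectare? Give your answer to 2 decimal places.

Let a = kg of product A, b = kg of product B (per hectare).
P₂O₅: 0.04·a + 0.15·b = 72.48
N: 0.27·a + 0.09·b = 156.5
From row1: a = (72.48 − 0.15·b) / 0.04.
Into row2: 0.27·(72.48 − 0.15·b)/0.04 + 0.09·b = 156.5 → b = 360.694, a = 459.398.

459.40 kg product A, 360.69 kg product B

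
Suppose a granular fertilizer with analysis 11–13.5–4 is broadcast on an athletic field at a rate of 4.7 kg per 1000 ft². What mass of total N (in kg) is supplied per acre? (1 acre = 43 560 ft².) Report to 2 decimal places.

nitrogen per 1000 ft² = 4.7 × 11% = 0.517 kg.
Convert to per acre: 0.517 × 43.56 = 22.5205 kg.

22.52 kg N per acre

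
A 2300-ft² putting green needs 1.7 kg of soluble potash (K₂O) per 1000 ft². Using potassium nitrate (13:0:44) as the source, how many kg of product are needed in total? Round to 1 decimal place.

Product per 1000 ft² = 1.7 / 44% = 3.86364 kg.
Total product = 3.86364 × 2300 / 1000 = 8.88636 kg.

8.9 kg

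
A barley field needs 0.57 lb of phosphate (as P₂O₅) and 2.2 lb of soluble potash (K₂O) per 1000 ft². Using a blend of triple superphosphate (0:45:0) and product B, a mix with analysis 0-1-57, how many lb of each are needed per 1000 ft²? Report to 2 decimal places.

1.18 lb triple superphosphate, 3.86 lb product B

With a, b = lb per 1000 ft² of triple superphosphate and product B:
P₂O₅: 0.45·a + 0.01·b = 0.57
K₂O: 0·a + 0.57·b = 2.2
Solving simultaneously: a = 1.1809, b = 3.85965.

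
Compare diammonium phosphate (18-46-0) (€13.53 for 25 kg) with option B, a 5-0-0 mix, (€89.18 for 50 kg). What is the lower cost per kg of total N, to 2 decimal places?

diammonium phosphate: N per bag = 25 × 18% = 4.5 kg; cost = 13.53 / 4.5 = €3.0067/kg N.
option B: N per bag = 50 × 5% = 2.5 kg; cost = 89.18 / 2.5 = €35.6720/kg N.
diammonium phosphate is cheaper.

€3.01 per kg N (diammonium phosphate)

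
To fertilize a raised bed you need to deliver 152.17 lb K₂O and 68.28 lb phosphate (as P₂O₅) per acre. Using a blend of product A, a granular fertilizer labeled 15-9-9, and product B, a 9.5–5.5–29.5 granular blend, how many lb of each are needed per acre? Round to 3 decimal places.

Let a = lb of product A, b = lb of product B (per acre).
K₂O: 0.09·a + 0.295·b = 152.17
P₂O₅: 0.09·a + 0.055·b = 68.28
Eliminate b: (row1) − 0.295/0.055·(row2) → -0.392727·a = -214.059, so a = 545.0579.
Then b = (68.28 − 0.09·545.0579) / 0.055 = 349.5417.

545.058 lb product A, 349.542 lb product B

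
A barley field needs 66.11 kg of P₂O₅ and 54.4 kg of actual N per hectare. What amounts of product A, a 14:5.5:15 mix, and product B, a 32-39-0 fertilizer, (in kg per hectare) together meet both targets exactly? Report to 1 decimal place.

Let a = kg of product A, b = kg of product B (per hectare).
P₂O₅: 0.055·a + 0.39·b = 66.11
N: 0.14·a + 0.32·b = 54.4
Solving simultaneously: a = 1.64324, b = 169.281.

1.6 kg product A, 169.3 kg product B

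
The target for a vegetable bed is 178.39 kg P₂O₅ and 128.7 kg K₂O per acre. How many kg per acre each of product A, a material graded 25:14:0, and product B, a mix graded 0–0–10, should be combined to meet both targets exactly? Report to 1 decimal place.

Per-acre balance (a = product A, b = product B):
P₂O₅: 0.14·a + 0·b = 178.39
K₂O: 0·a + 0.1·b = 128.7
Solving simultaneously: a = 1274.21, b = 1287.

1274.2 kg product A, 1287.0 kg product B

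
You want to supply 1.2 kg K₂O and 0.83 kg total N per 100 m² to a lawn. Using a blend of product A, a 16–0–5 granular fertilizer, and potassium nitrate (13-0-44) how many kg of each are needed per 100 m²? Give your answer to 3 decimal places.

3.274 kg product A, 2.355 kg potassium nitrate

With a, b = kg per 100 m² of product A and potassium nitrate:
K₂O: 0.05·a + 0.44·b = 1.2
N: 0.16·a + 0.13·b = 0.83
Solving simultaneously: a = 3.27387, b = 2.35524.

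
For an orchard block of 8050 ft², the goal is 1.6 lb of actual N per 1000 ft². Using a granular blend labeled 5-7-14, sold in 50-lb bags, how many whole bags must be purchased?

6 bags

Product per 1000 ft² = 1.6 / 5% = 32 lb.
Total product = 32 × 8050 / 1000 = 257.6 lb.
Bags = ⌈257.6 / 50⌉ = 6.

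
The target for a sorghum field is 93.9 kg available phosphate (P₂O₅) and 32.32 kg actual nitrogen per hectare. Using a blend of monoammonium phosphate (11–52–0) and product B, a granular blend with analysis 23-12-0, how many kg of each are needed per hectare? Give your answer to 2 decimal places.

166.53 kg monoammonium phosphate, 60.88 kg product B

Per-hectare balance (a = monoammonium phosphate, b = product B):
P₂O₅: 0.52·a + 0.12·b = 93.9
N: 0.11·a + 0.23·b = 32.32
Eliminate a: (row1) − 0.52/0.11·(row2) → -0.967273·b = -58.8855, so b = 60.8778.
Back-substitute: a = (93.9 − 0.12·60.8778) / 0.52 = 166.528.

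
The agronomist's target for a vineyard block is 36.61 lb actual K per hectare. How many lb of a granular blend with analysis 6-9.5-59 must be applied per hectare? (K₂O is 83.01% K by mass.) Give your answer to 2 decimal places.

As K₂O: 36.61 / 0.8301 = 44.1031 lb per hectare.
Product per hectare = 44.1031 / 59% = 74.7511 lb.

74.75 lb of product per hectare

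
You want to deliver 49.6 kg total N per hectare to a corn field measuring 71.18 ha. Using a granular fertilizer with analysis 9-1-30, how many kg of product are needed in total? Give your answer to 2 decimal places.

Product per hectare = 49.6 / 9% = 551.111 kg.
Total product = 551.111 × 71.18 = 39228.089 kg.

39228.09 kg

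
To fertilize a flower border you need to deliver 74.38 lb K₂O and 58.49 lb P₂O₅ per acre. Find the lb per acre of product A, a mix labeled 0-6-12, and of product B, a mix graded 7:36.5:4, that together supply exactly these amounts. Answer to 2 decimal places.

599.25 lb product A, 61.74 lb product B

Per-acre balance (a = product A, b = product B):
K₂O: 0.12·a + 0.04·b = 74.38
P₂O₅: 0.06·a + 0.365·b = 58.49
Eliminate a: (row1) − 0.12/0.06·(row2) → -0.69·b = -42.6, so b = 61.7391.
Back-substitute: a = (74.38 − 0.04·61.7391) / 0.12 = 599.254.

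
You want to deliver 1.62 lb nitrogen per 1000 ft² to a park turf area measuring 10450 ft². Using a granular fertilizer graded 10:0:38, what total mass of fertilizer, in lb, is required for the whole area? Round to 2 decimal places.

Product per 1000 ft² = 1.62 / 10% = 16.2 lb.
Total product = 16.2 × 10450 / 1000 = 169.29 lb.

169.29 lb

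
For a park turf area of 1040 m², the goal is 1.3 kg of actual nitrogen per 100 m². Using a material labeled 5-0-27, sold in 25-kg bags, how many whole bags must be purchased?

11 bags

Product per 100 m² = 1.3 / 5% = 26 kg.
Total product = 26 × 1040 / 100 = 270.4 kg.
Bags = ⌈270.4 / 25⌉ = 11.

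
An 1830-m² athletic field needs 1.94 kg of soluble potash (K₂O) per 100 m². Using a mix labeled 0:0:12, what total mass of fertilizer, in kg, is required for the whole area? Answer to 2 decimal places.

Product per 100 m² = 1.94 / 12% = 16.1667 kg.
Total product = 16.1667 × 1830 / 100 = 295.85 kg.

295.85 kg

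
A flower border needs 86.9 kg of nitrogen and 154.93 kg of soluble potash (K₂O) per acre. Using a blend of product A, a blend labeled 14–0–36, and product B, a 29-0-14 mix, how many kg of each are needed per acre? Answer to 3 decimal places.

386.364 kg product A, 113.134 kg product B

With a, b = kg per acre of product A and product B:
N: 0.14·a + 0.29·b = 86.9
K₂O: 0.36·a + 0.14·b = 154.93
Eliminate b: (row1) − 0.29/0.14·(row2) → -0.605714·a = -234.026, so a = 386.3644.
Then b = (154.93 − 0.36·386.3644) / 0.14 = 113.1344.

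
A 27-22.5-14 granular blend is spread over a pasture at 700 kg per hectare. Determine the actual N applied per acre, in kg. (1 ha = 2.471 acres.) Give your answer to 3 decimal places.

76.487 kg N per acre

nitrogen per hectare = 700 × 27% = 189 kg.
Convert to per acre: 189 × 0.404694 = 76.4873 kg.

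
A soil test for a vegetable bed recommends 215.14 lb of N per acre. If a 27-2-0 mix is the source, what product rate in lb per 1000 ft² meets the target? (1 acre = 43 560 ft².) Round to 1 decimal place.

18.3 lb of product per thousand sq ft

Product per acre = 215.14 / 27% = 796.815 lb.
Convert to per 1000 ft²: 796.815 × 0.0229568 = 18.2924 lb.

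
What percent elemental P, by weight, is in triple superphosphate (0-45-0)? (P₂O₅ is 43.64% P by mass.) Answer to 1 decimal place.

%P = 45 × 0.4364 = 19.638%.

19.6% P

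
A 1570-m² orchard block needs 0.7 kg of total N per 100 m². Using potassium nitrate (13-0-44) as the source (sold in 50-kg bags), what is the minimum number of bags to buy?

2 bags

Product per 100 m² = 0.7 / 13% = 5.38462 kg.
Total product = 5.38462 × 1570 / 100 = 84.5385 kg.
Bags = ⌈84.5385 / 50⌉ = 2.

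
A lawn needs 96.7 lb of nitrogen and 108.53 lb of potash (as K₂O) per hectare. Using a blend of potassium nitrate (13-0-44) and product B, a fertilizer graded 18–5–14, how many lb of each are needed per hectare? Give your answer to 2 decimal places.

98.32 lb potassium nitrate, 466.21 lb product B

Per-hectare balance (a = potassium nitrate, b = product B):
N: 0.13·a + 0.18·b = 96.7
K₂O: 0.44·a + 0.14·b = 108.53
Solving simultaneously: a = 98.318, b = 466.2148.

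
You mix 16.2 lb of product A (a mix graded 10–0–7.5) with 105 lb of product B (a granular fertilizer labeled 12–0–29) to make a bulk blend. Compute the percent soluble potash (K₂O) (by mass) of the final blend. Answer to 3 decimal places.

Total mass = 16.2 + 105 = 121.2 lb.
K₂O mass = 7.5%×16.2 + 29%×105 = 31.665 lb.
% K₂O = 31.665 / 121.2 = 26.1262%.

26.126% K₂O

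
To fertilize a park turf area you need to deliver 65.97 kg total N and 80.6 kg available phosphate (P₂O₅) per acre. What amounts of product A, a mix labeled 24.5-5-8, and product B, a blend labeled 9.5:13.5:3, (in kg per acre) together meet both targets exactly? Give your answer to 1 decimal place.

44.1 kg product A, 580.7 kg product B

Let a = kg of product A, b = kg of product B (per acre).
N: 0.245·a + 0.095·b = 65.97
P₂O₅: 0.05·a + 0.135·b = 80.6
Eliminate b: (row1) − 0.095/0.135·(row2) → 0.209815·a = 9.25148, so a = 44.0936.
Then b = (80.6 − 0.05·44.0936) / 0.135 = 580.706.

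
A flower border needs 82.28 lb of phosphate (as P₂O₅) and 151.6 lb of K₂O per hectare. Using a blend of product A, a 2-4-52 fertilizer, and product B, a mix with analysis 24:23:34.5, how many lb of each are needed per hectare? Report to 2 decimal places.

61.26 lb product A, 347.09 lb product B

Per-hectare balance (a = product A, b = product B):
P₂O₅: 0.04·a + 0.23·b = 82.28
K₂O: 0.52·a + 0.345·b = 151.6
Eliminate a: (row1) − 0.04/0.52·(row2) → 0.203462·b = 70.6185, so b = 347.085.
Back-substitute: a = (82.28 − 0.23·347.085) / 0.04 = 61.2609.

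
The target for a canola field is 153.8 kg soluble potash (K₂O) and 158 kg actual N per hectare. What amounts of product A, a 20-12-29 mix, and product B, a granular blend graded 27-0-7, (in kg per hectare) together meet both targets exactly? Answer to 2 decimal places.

With a, b = kg per hectare of product A and product B:
K₂O: 0.29·a + 0.07·b = 153.8
N: 0.2·a + 0.27·b = 158
Solving simultaneously: a = 473.8103, b = 234.2146.

473.81 kg product A, 234.21 kg product B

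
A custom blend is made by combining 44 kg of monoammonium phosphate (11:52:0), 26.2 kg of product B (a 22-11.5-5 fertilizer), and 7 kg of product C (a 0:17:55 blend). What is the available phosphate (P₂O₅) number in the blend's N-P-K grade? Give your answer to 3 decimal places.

Total mass = 44 + 26.2 + 7 = 77.2 kg.
P₂O₅ mass = 52%×44 + 11.5%×26.2 + 17%×7 = 27.083 kg.
% P₂O₅ = 27.083 / 77.2 = 35.0816%.

35.082% P₂O₅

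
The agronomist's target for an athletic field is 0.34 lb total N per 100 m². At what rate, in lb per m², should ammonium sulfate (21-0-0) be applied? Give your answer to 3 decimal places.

0.016 lb of product per sq m

Product per 100 m² = 0.34 / 21% = 1.61905 lb.
Convert to per m²: 1.61905 × 0.01 = 0.0161905 lb.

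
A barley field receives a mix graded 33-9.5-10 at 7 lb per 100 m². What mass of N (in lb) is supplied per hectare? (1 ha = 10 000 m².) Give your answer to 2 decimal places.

231.00 lb N per hectare

nitrogen per 100 m² = 7 × 33% = 2.31 lb.
Convert to per hectare: 2.31 × 100 = 231 lb.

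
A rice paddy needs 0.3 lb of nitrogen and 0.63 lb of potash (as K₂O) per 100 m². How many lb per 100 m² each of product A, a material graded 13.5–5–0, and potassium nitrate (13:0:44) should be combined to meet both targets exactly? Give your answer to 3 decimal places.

0.843 lb product A, 1.432 lb potassium nitrate

With a, b = lb per 100 m² of product A and potassium nitrate:
N: 0.135·a + 0.13·b = 0.3
K₂O: 0·a + 0.44·b = 0.63
Solving simultaneously: a = 0.843434, b = 1.43182.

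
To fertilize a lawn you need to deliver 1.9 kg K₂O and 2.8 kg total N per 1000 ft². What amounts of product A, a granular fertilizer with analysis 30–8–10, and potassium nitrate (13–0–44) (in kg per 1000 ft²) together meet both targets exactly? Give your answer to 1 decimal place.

8.3 kg product A, 2.4 kg potassium nitrate

Let a = kg of product A, b = kg of potassium nitrate (per 1000 ft²).
K₂O: 0.1·a + 0.44·b = 1.9
N: 0.3·a + 0.13·b = 2.8
From row1: a = (1.9 − 0.44·b) / 0.1.
Into row2: 0.3·(1.9 − 0.44·b)/0.1 + 0.13·b = 2.8 → b = 2.43697, a = 8.27731.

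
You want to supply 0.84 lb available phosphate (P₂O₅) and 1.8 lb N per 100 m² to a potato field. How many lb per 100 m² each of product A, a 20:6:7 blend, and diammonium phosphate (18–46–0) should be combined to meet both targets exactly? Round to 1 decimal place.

Per-100 m² balance (a = product A, b = diammonium phosphate):
P₂O₅: 0.06·a + 0.46·b = 0.84
N: 0.2·a + 0.18·b = 1.8
Eliminate b: (row1) − 0.46/0.18·(row2) → -0.451111·a = -3.76, so a = 8.33498.
Then b = (1.8 − 0.2·8.33498) / 0.18 = 0.738916.

8.3 lb product A, 0.7 lb diammonium phosphate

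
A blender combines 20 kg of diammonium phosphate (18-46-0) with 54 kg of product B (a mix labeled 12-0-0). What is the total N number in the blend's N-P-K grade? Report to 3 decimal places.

Total mass = 20 + 54 = 74 kg.
N mass = 18%×20 + 12%×54 = 10.08 kg.
% N = 10.08 / 74 = 13.6216%.

13.622% N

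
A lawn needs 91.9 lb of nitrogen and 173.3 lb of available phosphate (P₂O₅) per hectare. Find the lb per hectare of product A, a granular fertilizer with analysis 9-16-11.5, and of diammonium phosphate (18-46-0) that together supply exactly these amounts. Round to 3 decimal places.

With a, b = lb per hectare of product A and diammonium phosphate:
N: 0.09·a + 0.18·b = 91.9
P₂O₅: 0.16·a + 0.46·b = 173.3
From row1: a = (91.9 − 0.18·b) / 0.09.
Into row2: 0.16·(91.9 − 0.18·b)/0.09 + 0.46·b = 173.3 → b = 70.87302, a = 879.3651.

879.365 lb product A, 70.873 lb diammonium phosphate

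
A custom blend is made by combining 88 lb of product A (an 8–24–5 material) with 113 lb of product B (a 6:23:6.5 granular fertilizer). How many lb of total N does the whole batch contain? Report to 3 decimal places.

N mass = 8%×88 + 6%×113 = 13.82 lb.

13.820 lb N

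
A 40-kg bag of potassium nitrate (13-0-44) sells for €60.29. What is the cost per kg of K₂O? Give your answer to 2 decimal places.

K₂O in bag = 40 × 44% = 17.6 kg.
Cost per kg K₂O = €60.29 / 17.6 = €3.4256.

€3.43 per kg K₂O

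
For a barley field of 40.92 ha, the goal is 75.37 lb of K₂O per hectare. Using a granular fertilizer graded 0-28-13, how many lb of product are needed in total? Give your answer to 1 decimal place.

23724.2 lb

Product per hectare = 75.37 / 13% = 579.769 lb.
Total product = 579.769 × 40.92 = 23724.16 lb.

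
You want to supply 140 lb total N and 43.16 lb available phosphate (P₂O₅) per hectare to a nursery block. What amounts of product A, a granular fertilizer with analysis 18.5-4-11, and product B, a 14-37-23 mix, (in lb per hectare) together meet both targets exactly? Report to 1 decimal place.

728.0 lb product A, 37.9 lb product B

Per-hectare balance (a = product A, b = product B):
N: 0.185·a + 0.14·b = 140
P₂O₅: 0.04·a + 0.37·b = 43.16
Solving simultaneously: a = 728.045, b = 37.9411.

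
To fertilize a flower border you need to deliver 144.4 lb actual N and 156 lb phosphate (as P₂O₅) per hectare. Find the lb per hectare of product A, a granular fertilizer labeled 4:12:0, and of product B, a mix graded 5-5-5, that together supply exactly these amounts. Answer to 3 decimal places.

145.000 lb product A, 2772.000 lb product B

With a, b = lb per hectare of product A and product B:
N: 0.04·a + 0.05·b = 144.4
P₂O₅: 0.12·a + 0.05·b = 156
Eliminate a: (row1) − 0.04/0.12·(row2) → 0.0333333·b = 92.4, so b = 2772.
Back-substitute: a = (144.4 − 0.05·2772) / 0.04 = 145.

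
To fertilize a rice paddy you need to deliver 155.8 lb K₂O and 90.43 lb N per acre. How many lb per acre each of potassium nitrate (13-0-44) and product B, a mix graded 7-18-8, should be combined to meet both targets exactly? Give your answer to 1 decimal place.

180.0 lb potassium nitrate, 957.6 lb product B

Per-acre balance (a = potassium nitrate, b = product B):
K₂O: 0.44·a + 0.08·b = 155.8
N: 0.13·a + 0.07·b = 90.43
Solving simultaneously: a = 179.98, b = 957.608.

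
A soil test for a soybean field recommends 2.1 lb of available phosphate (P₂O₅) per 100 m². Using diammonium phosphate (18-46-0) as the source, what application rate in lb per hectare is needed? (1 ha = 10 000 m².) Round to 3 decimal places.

456.522 lb of product per hectare

Product per 100 m² = 2.1 / 46% = 4.56522 lb.
Convert to per hectare: 4.56522 × 100 = 456.5217 lb.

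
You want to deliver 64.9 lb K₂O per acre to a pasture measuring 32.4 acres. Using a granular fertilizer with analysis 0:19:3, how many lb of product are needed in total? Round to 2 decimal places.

Product per acre = 64.9 / 3% = 2163.33 lb.
Total product = 2163.33 × 32.4 = 70092 lb.

70092.00 lb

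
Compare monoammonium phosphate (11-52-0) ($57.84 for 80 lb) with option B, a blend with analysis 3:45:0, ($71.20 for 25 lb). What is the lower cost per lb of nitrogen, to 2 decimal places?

monoammonium phosphate: N per bag = 80 × 11% = 8.8 lb; cost = 57.84 / 8.8 = $6.5727/lb N.
option B: N per bag = 25 × 3% = 0.75 lb; cost = 71.20 / 0.75 = $94.9333/lb N.
monoammonium phosphate is cheaper.

$6.57 per lb N (monoammonium phosphate)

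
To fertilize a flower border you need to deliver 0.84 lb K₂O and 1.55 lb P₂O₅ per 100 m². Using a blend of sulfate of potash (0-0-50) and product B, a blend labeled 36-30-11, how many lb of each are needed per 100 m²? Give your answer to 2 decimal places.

Per-100 m² balance (a = sulfate of potash, b = product B):
K₂O: 0.5·a + 0.11·b = 0.84
P₂O₅: 0·a + 0.3·b = 1.55
Solving simultaneously: a = 0.543333, b = 5.16667.

0.54 lb sulfate of potash, 5.17 lb product B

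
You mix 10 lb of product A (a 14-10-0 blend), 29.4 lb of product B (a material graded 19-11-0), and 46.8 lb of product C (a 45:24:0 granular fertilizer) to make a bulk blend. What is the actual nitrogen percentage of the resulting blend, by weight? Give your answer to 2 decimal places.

32.54% N

Total mass = 10 + 29.4 + 46.8 = 86.2 lb.
N mass = 14%×10 + 19%×29.4 + 45%×46.8 = 28.046 lb.
% N = 28.046 / 86.2 = 32.536%.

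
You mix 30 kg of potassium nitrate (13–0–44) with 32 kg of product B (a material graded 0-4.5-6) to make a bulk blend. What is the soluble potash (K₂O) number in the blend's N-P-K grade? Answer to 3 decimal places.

24.387% K₂O

Total mass = 30 + 32 = 62 kg.
K₂O mass = 44%×30 + 6%×32 = 15.12 kg.
% K₂O = 15.12 / 62 = 24.3871%.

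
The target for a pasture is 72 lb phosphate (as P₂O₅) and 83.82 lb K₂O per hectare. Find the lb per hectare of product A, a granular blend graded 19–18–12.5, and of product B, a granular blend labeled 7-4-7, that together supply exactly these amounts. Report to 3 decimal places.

222.000 lb product A, 801.000 lb product B

With a, b = lb per hectare of product A and product B:
P₂O₅: 0.18·a + 0.04·b = 72
K₂O: 0.125·a + 0.07·b = 83.82
From row1: a = (72 − 0.04·b) / 0.18.
Into row2: 0.125·(72 − 0.04·b)/0.18 + 0.07·b = 83.82 → b = 801, a = 222.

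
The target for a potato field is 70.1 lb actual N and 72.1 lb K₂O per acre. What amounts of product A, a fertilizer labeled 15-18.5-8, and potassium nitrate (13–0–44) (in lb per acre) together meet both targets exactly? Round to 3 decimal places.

386.169 lb product A, 93.651 lb potassium nitrate

Let a = lb of product A, b = lb of potassium nitrate (per acre).
N: 0.15·a + 0.13·b = 70.1
K₂O: 0.08·a + 0.44·b = 72.1
Eliminate b: (row1) − 0.13/0.44·(row2) → 0.126364·a = 48.7977, so a = 386.1691.
Then b = (72.1 − 0.08·386.1691) / 0.44 = 93.6511.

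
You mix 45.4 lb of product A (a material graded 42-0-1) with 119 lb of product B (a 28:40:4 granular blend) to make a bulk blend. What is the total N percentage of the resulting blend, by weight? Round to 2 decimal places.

31.87% N

Total mass = 45.4 + 119 = 164.4 lb.
N mass = 42%×45.4 + 28%×119 = 52.388 lb.
% N = 52.388 / 164.4 = 31.8662%.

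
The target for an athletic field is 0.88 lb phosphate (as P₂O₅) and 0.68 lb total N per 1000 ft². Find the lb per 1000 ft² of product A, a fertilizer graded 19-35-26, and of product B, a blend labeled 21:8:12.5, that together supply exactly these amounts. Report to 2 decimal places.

2.24 lb product A, 1.21 lb product B

Per-1000 ft² balance (a = product A, b = product B):
P₂O₅: 0.35·a + 0.08·b = 0.88
N: 0.19·a + 0.21·b = 0.68
Eliminate b: (row1) − 0.08/0.21·(row2) → 0.277619·a = 0.620952, so a = 2.23671.
Then b = (0.68 − 0.19·2.23671) / 0.21 = 1.21441.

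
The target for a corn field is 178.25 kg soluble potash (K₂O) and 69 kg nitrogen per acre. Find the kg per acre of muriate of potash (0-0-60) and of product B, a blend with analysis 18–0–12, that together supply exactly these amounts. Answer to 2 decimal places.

220.42 kg muriate of potash, 383.33 kg product B

Per-acre balance (a = muriate of potash, b = product B):
K₂O: 0.6·a + 0.12·b = 178.25
N: 0·a + 0.18·b = 69
Solving simultaneously: a = 220.417, b = 383.333.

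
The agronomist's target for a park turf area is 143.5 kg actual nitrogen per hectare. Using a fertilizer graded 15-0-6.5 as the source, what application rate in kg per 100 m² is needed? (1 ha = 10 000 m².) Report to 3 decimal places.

9.567 kg of product per hundred sq m

Product per hectare = 143.5 / 15% = 956.667 kg.
Convert to per 100 m²: 956.667 × 0.01 = 9.56667 kg.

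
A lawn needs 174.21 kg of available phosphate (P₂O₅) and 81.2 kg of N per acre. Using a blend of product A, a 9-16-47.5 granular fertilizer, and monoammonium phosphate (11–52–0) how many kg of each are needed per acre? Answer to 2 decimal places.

With a, b = kg per acre of product A and monoammonium phosphate:
P₂O₅: 0.16·a + 0.52·b = 174.21
N: 0.09·a + 0.11·b = 81.2
Eliminate a: (row1) − 0.16/0.09·(row2) → 0.324444·b = 29.8544, so b = 92.0171.
Back-substitute: a = (174.21 − 0.52·92.0171) / 0.16 = 789.757.

789.76 kg product A, 92.02 kg monoammonium phosphate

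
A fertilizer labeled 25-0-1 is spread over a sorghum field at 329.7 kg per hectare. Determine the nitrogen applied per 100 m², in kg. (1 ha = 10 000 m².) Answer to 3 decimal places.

0.824 kg N per hundred sq m

nitrogen per hectare = 329.7 × 25% = 82.425 kg.
Convert to per 100 m²: 82.425 × 0.01 = 0.82425 kg.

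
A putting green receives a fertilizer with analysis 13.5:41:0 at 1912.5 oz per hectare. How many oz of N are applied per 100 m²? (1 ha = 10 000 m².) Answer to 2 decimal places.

2.58 oz N per hundred sq m

nitrogen per hectare = 1912.5 × 13.5% = 258.188 oz.
Convert to per 100 m²: 258.188 × 0.01 = 2.58188 oz.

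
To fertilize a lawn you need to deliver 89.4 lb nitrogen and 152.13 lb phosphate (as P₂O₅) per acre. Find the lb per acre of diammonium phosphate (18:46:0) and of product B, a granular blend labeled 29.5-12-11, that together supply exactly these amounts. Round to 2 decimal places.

With a, b = lb per acre of diammonium phosphate and product B:
N: 0.18·a + 0.295·b = 89.4
P₂O₅: 0.46·a + 0.12·b = 152.13
Eliminate a: (row1) − 0.18/0.46·(row2) → 0.248043·b = 29.8709, so b = 120.426.
Back-substitute: a = (89.4 − 0.295·120.426) / 0.18 = 299.302.

299.30 lb diammonium phosphate, 120.43 lb product B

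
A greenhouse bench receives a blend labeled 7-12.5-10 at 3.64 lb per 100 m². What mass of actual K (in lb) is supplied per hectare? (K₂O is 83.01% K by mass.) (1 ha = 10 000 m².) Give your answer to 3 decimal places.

30.216 lb K per hectare

K₂O per 100 m² = 3.64 × 10% = 0.364 lb.
Elemental K = 0.364 × 0.8301 = 0.302156 lb per 100 m².
Convert to per hectare: 0.302156 × 100 = 30.2156 lb.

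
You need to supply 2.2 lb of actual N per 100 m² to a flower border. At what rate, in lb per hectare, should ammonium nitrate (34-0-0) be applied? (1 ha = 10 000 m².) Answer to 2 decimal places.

647.06 lb of product per hectare

Product per 100 m² = 2.2 / 34% = 6.47059 lb.
Convert to per hectare: 6.47059 × 100 = 647.059 lb.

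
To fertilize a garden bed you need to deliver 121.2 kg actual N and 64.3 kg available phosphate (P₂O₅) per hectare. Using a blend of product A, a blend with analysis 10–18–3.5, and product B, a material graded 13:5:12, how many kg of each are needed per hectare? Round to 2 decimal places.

124.95 kg product A, 836.20 kg product B

With a, b = kg per hectare of product A and product B:
N: 0.1·a + 0.13·b = 121.2
P₂O₅: 0.18·a + 0.05·b = 64.3
From row1: a = (121.2 − 0.13·b) / 0.1.
Into row2: 0.18·(121.2 − 0.13·b)/0.1 + 0.05·b = 64.3 → b = 836.196, a = 124.946.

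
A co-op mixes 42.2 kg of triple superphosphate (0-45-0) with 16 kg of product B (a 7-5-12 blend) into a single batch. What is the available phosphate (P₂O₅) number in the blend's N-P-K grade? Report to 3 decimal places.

34.003% P₂O₅

Total mass = 42.2 + 16 = 58.2 kg.
P₂O₅ mass = 45%×42.2 + 5%×16 = 19.79 kg.
% P₂O₅ = 19.79 / 58.2 = 34.0034%.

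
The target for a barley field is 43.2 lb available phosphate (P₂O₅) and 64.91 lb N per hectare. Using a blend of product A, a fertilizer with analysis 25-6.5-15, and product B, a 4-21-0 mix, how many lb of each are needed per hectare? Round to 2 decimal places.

Per-hectare balance (a = product A, b = product B):
P₂O₅: 0.065·a + 0.21·b = 43.2
N: 0.25·a + 0.04·b = 64.91
Eliminate a: (row1) − 0.065/0.25·(row2) → 0.1996·b = 26.3234, so b = 131.881.
Back-substitute: a = (43.2 − 0.21·131.881) / 0.065 = 238.539.

238.54 lb product A, 131.88 lb product B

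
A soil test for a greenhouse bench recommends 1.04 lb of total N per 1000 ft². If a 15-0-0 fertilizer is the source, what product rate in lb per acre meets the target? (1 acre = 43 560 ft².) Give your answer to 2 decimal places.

Product per 1000 ft² = 1.04 / 15% = 6.93333 lb.
Convert to per acre: 6.93333 × 43.56 = 302.016 lb.

302.02 lb of product per acre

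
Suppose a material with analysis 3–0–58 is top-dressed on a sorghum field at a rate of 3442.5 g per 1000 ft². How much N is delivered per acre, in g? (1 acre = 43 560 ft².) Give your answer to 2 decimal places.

nitrogen per 1000 ft² = 3442.5 × 3% = 103.275 g.
Convert to per acre: 103.275 × 43.56 = 4498.659 g.

4498.66 g N per acre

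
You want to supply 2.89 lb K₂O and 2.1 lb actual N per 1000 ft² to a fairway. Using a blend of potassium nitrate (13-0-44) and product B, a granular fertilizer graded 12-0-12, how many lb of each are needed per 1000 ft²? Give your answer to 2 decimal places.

2.55 lb potassium nitrate, 14.74 lb product B

Per-1000 ft² balance (a = potassium nitrate, b = product B):
K₂O: 0.44·a + 0.12·b = 2.89
N: 0.13·a + 0.12·b = 2.1
Eliminate a: (row1) − 0.44/0.13·(row2) → -0.286154·b = -4.21769, so b = 14.7392.
Back-substitute: a = (2.89 − 0.12·14.7392) / 0.44 = 2.54839.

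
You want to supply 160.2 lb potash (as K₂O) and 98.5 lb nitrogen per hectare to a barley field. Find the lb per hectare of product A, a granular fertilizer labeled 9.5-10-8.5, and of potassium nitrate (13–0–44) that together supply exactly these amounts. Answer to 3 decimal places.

With a, b = lb per hectare of product A and potassium nitrate:
K₂O: 0.085·a + 0.44·b = 160.2
N: 0.095·a + 0.13·b = 98.5
Solving simultaneously: a = 732.1626, b = 222.6504.

732.163 lb product A, 222.650 lb potassium nitrate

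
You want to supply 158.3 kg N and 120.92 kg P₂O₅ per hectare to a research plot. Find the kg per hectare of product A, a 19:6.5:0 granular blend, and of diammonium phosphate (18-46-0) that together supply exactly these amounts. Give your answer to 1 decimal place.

With a, b = kg per hectare of product A and diammonium phosphate:
N: 0.19·a + 0.18·b = 158.3
P₂O₅: 0.065·a + 0.46·b = 120.92
Eliminate b: (row1) − 0.18/0.46·(row2) → 0.164565·a = 110.983, so a = 674.404.
Then b = (120.92 − 0.065·674.404) / 0.46 = 167.573.

674.4 kg product A, 167.6 kg diammonium phosphate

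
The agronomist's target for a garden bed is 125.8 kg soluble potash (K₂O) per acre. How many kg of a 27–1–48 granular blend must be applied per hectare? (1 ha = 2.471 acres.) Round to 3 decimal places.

647.608 kg of product per hectare

Product per acre = 125.8 / 48% = 262.083 kg.
Convert to per hectare: 262.083 × 2.471 = 647.6079 kg.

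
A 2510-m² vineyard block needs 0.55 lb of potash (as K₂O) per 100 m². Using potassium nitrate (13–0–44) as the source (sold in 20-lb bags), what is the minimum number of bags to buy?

2 bags

Product per 100 m² = 0.55 / 44% = 1.25 lb.
Total product = 1.25 × 2510 / 100 = 31.375 lb.
Bags = ⌈31.375 / 20⌉ = 2.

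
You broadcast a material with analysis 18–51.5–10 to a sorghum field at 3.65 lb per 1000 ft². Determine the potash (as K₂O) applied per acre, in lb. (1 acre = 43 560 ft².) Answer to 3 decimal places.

15.899 lb K₂O per acre

K₂O per 1000 ft² = 3.65 × 10% = 0.365 lb.
Convert to per acre: 0.365 × 43.56 = 15.8994 lb.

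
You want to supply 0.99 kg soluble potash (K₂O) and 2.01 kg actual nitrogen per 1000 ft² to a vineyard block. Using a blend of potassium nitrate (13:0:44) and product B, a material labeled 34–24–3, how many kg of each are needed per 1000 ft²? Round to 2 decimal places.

1.90 kg potassium nitrate, 5.19 kg product B

Let a = kg of potassium nitrate, b = kg of product B (per 1000 ft²).
K₂O: 0.44·a + 0.03·b = 0.99
N: 0.13·a + 0.34·b = 2.01
Eliminate b: (row1) − 0.03/0.34·(row2) → 0.428529·a = 0.812647, so a = 1.89636.
Then b = (2.01 − 0.13·1.89636) / 0.34 = 5.18668.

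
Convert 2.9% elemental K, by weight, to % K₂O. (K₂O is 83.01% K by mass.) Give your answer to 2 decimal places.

%K₂O = 2.9 / 0.8301 = 3.49355%.

3.49% K₂O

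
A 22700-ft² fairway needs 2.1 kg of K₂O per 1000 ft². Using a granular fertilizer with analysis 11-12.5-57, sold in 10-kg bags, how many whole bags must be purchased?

Product per 1000 ft² = 2.1 / 57% = 3.68421 kg.
Total product = 3.68421 × 22700 / 1000 = 83.6316 kg.
Bags = ⌈83.6316 / 10⌉ = 9.

9 bags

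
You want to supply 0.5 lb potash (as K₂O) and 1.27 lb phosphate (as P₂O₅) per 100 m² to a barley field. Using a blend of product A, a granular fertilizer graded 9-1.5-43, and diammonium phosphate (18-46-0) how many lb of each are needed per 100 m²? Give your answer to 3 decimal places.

Per-100 m² balance (a = product A, b = diammonium phosphate):
K₂O: 0.43·a + 0·b = 0.5
P₂O₅: 0.015·a + 0.46·b = 1.27
Solving simultaneously: a = 1.16279, b = 2.72295.

1.163 lb product A, 2.723 lb diammonium phosphate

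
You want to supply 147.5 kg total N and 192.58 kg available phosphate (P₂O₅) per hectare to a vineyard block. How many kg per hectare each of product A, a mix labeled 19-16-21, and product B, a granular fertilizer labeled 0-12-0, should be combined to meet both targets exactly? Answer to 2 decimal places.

776.32 kg product A, 569.75 kg product B

Per-hectare balance (a = product A, b = product B):
N: 0.19·a + 0·b = 147.5
P₂O₅: 0.16·a + 0.12·b = 192.58
Eliminate a: (row1) − 0.19/0.16·(row2) → -0.1425·b = -81.1888, so b = 569.746.
Back-substitute: a = (147.5 − 0·569.746) / 0.19 = 776.316.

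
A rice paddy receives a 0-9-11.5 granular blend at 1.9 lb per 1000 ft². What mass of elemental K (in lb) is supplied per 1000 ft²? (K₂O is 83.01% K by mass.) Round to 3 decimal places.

K₂O per 1000 ft² = 1.9 × 11.5% = 0.2185 lb.
Elemental K = 0.2185 × 0.8301 = 0.181377 lb per 1000 ft².

0.181 lb K per thousand sq ft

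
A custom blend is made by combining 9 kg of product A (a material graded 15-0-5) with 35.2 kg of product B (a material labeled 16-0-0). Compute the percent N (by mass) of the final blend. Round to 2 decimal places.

Total mass = 9 + 35.2 = 44.2 kg.
N mass = 15%×9 + 16%×35.2 = 6.982 kg.
% N = 6.982 / 44.2 = 15.7964%.

15.80% N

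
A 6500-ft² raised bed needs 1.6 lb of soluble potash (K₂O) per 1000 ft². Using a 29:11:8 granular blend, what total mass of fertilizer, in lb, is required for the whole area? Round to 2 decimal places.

Product per 1000 ft² = 1.6 / 8% = 20 lb.
Total product = 20 × 6500 / 1000 = 130 lb.

130.00 lb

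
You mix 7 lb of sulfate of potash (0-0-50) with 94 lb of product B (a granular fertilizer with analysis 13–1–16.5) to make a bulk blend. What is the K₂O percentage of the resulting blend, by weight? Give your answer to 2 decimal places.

18.82% K₂O

Total mass = 7 + 94 = 101 lb.
K₂O mass = 50%×7 + 16.5%×94 = 19.01 lb.
% K₂O = 19.01 / 101 = 18.8218%.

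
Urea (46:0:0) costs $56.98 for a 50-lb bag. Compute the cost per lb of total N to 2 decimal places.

N in bag = 50 × 46% = 23 lb.
Cost per lb N = $56.98 / 23 = $2.4774.

$2.48 per lb N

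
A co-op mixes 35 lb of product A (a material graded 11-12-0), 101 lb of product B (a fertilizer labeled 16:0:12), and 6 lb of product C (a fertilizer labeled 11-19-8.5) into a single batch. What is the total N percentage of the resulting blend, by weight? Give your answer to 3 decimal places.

14.556% N

Total mass = 35 + 101 + 6 = 142 lb.
N mass = 11%×35 + 16%×101 + 11%×6 = 20.67 lb.
% N = 20.67 / 142 = 14.5563%.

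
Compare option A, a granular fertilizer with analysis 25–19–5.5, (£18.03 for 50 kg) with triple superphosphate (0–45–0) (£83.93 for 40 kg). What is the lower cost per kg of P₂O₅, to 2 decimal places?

£1.90 per kg P₂O₅ (option A)

option A: P₂O₅ per bag = 50 × 19% = 9.5 kg; cost = 18.03 / 9.5 = £1.8979/kg P₂O₅.
triple superphosphate: P₂O₅ per bag = 40 × 45% = 18 kg; cost = 83.93 / 18 = £4.6628/kg P₂O₅.
option A is cheaper.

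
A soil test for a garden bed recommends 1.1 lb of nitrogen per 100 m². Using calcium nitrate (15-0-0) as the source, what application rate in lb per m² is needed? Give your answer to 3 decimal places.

Product per 100 m² = 1.1 / 15% = 7.33333 lb.
Convert to per m²: 7.33333 × 0.01 = 0.0733333 lb.

0.073 lb of product per sq m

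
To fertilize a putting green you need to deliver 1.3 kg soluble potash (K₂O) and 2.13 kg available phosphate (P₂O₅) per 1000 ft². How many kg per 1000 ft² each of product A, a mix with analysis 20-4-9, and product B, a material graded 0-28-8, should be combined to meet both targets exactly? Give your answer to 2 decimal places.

8.80 kg product A, 6.35 kg product B

Let a = kg of product A, b = kg of product B (per 1000 ft²).
K₂O: 0.09·a + 0.08·b = 1.3
P₂O₅: 0.04·a + 0.28·b = 2.13
From row1: a = (1.3 − 0.08·b) / 0.09.
Into row2: 0.04·(1.3 − 0.08·b)/0.09 + 0.28·b = 2.13 → b = 6.35, a = 8.8.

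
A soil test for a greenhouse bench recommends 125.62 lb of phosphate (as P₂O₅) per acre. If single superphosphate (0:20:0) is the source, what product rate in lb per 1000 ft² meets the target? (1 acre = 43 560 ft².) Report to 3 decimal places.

Product per acre = 125.62 / 20% = 628.1 lb.
Convert to per 1000 ft²: 628.1 × 0.0229568 = 14.4192 lb.

14.419 lb of product per thousand sq ft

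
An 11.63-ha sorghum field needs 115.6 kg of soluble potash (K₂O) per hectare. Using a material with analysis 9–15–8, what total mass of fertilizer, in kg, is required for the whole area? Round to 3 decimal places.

Product per hectare = 115.6 / 8% = 1445 kg.
Total product = 1445 × 11.63 = 16805.35 kg.

16805.350 kg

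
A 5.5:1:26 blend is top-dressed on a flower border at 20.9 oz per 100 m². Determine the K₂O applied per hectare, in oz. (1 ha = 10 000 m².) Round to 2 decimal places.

543.40 oz K₂O per hectare

K₂O per 100 m² = 20.9 × 26% = 5.434 oz.
Convert to per hectare: 5.434 × 100 = 543.4 oz.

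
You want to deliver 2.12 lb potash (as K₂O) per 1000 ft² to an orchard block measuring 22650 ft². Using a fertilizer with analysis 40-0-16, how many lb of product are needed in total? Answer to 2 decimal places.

Product per 1000 ft² = 2.12 / 16% = 13.25 lb.
Total product = 13.25 × 22650 / 1000 = 300.112 lb.

300.11 lb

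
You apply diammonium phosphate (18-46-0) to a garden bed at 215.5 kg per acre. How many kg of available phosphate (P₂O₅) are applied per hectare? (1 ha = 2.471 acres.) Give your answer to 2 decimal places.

244.95 kg P₂O₅ per hectare

P₂O₅ per acre = 215.5 × 46% = 99.13 kg.
Convert to per hectare: 99.13 × 2.471 = 244.9502 kg.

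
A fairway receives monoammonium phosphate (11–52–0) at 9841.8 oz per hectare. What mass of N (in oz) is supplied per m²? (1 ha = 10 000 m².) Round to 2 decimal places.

0.11 oz N per sq m

nitrogen per hectare = 9841.8 × 11% = 1082.6 oz.
Convert to per m²: 1082.6 × 0.0001 = 0.10826 oz.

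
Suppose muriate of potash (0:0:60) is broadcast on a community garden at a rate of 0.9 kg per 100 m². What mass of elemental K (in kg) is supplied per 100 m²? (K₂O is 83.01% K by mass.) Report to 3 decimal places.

0.448 kg K per hundred sq m

K₂O per 100 m² = 0.9 × 60% = 0.54 kg.
Elemental K = 0.54 × 0.8301 = 0.448254 kg per 100 m².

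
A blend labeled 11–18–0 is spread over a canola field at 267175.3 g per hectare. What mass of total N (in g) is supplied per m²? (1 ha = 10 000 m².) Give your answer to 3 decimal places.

2.939 g N per sq m

nitrogen per hectare = 267175.3 × 11% = 29389.3 g.
Convert to per m²: 29389.3 × 0.0001 = 2.93893 g.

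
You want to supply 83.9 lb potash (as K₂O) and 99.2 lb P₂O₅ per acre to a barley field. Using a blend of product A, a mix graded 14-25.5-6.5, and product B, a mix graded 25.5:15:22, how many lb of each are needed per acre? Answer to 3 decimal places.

Per-acre balance (a = product A, b = product B):
K₂O: 0.065·a + 0.22·b = 83.9
P₂O₅: 0.255·a + 0.15·b = 99.2
From row1: a = (83.9 − 0.22·b) / 0.065.
Into row2: 0.255·(83.9 − 0.22·b)/0.065 + 0.15·b = 99.2 → b = 322.4703, a = 199.3312.

199.331 lb product A, 322.470 lb product B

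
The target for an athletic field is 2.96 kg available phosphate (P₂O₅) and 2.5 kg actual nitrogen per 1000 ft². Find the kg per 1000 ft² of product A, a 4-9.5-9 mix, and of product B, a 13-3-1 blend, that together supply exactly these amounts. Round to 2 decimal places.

With a, b = kg per 1000 ft² of product A and product B:
P₂O₅: 0.095·a + 0.03·b = 2.96
N: 0.04·a + 0.13·b = 2.5
From row1: a = (2.96 − 0.03·b) / 0.095.
Into row2: 0.04·(2.96 − 0.03·b)/0.095 + 0.13·b = 2.5 → b = 10.6816, a = 27.7848.

27.78 kg product A, 10.68 kg product B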